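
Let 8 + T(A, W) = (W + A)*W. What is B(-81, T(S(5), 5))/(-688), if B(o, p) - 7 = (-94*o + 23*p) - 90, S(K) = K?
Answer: -8497/688 ≈ -12.350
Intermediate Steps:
T(A, W) = -8 + W*(A + W) (T(A, W) = -8 + (W + A)*W = -8 + (A + W)*W = -8 + W*(A + W))
B(o, p) = -83 - 94*o + 23*p (B(o, p) = 7 + ((-94*o + 23*p) - 90) = 7 + (-90 - 94*o + 23*p) = -83 - 94*o + 23*p)
B(-81, T(S(5), 5))/(-688) = (-83 - 94*(-81) + 23*(-8 + 5² + 5*5))/(-688) = (-83 + 7614 + 23*(-8 + 25 + 25))*(-1/688) = (-83 + 7614 + 23*42)*(-1/688) = (-83 + 7614 + 966)*(-1/688) = 8497*(-1/688) = -8497/688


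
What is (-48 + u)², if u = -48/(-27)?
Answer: 173056/81 ≈ 2136.5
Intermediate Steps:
u = 16/9 (u = -48*(-1/27) = 16/9 ≈ 1.7778)
(-48 + u)² = (-48 + 16/9)² = (-416/9)² = 173056/81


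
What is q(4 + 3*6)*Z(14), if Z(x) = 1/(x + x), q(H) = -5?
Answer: -5/28 ≈ -0.17857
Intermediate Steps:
Z(x) = 1/(2*x)
q(4 + 3*6)*Z(14) = -5/(2*14) = -5*1/28 = -5/28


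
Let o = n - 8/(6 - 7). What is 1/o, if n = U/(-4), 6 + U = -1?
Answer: 4/39 ≈ 0.10256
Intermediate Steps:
U = -7 (U = -6 - 1 = -7)
n = 7/4 (n = -7/(-4) = -7*(-1/4) = 7/4 ≈ 1.7500)
o = 39/4 (o = 7/4 - 8/(6 - 7) = 7/4 - 8/(-1) = 7/4 - 8*(-1) = 7/4 + 8 = 39/4 ≈ 9.7500)
1/o = 1/(39/4) = 4/39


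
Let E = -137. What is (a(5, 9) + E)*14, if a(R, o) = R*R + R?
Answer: -1498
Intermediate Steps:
a(R, o) = R + R**2 (a(R, o) = R**2 + R = R + R**2)
(a(5, 9) + E)*14 = (5*(1 + 5) - 137)*14 = (5*6 - 137)*14 = (30 - 137)*14 = -107*14 = -1498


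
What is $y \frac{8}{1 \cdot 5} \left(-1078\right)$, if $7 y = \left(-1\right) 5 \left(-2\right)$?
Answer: $-2464$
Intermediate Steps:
$y = \frac{10}{7}$ ($y = \frac{\left(-1\right) 5 \left(-2\right)}{7} = \frac{\left(-5\right) \left(-2\right)}{7} = \frac{1}{7} \cdot 10 = \frac{10}{7} \approx 1.4286$)
$y \frac{8}{1 \cdot 5} \left(-1078\right) = \frac{10 \frac{8}{1 \cdot 5}}{7} \left(-1078\right) = \frac{10 \cdot \frac{8}{5}}{7} \left(-1078\right) = \frac{10 \cdot 8 \cdot \frac{1}{5}}{7} \left(-1078\right) = \frac{10}{7} \cdot \frac{8}{5} \left(-1078\right) = \frac{16}{7} \left(-1078\right) = -2464$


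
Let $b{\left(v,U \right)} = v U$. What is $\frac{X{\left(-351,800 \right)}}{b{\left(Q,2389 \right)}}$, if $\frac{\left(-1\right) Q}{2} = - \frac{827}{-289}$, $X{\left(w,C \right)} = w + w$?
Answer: $\frac{101439}{1975703} \approx 0.051343$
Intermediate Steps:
$X{\left(w,C \right)} = 2 w$
$Q = - \frac{1654}{289}$ ($Q = - 2 \left(- \frac{827}{-289}\right) = - 2 \left(\left(-827\right) \left(- \frac{1}{289}\right)\right) = \left(-2\right) \frac{827}{289} = - \frac{1654}{289} \approx -5.7232$)
$b{\left(v,U \right)} = U v$
$\frac{X{\left(-351,800 \right)}}{b{\left(Q,2389 \right)}} = \frac{2 \left(-351\right)}{2389 \left(- \frac{1654}{289}\right)} = - \frac{702}{- \frac{3951406}{289}} = \left(-702\right) \left(- \frac{289}{3951406}\right) = \frac{101439}{1975703}$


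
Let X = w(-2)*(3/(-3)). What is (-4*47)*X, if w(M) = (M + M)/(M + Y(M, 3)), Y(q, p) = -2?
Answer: 188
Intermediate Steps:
w(M) = 2*M/(-2 + M) (w(M) = (M + M)/(M - 2) = (2*M)/(-2 + M) = 2*M/(-2 + M))
X = -1 (X = (2*(-2)/(-2 - 2))*(3/(-3)) = (2*(-2)/(-4))*(3*(-⅓)) = (2*(-2)*(-¼))*(-1) = 1*(-1) = -1)
(-4*47)*X = -4*47*(-1) = -188*(-1) = 188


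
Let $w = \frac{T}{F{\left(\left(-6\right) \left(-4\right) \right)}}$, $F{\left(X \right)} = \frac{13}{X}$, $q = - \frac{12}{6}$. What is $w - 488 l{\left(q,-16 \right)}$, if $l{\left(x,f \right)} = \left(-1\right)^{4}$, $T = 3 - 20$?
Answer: $- \frac{6752}{13} \approx -519.38$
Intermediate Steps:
$q = -2$ ($q = \left(-12\right) \frac{1}{6} = -2$)
$T = -17$ ($T = 3 - 20 = -17$)
$l{\left(x,f \right)} = 1$
$w = - \frac{408}{13}$ ($w = - \frac{17}{13 \frac{1}{\left(-6\right) \left(-4\right)}} = - \frac{17}{13 \cdot \frac{1}{24}} = - \frac{17}{\frac{13}{24}} = \left(-17\right) \frac{24}{13} = - \frac{408}{13} \approx -31.385$)
$w - 488 l{\left(q,-16 \right)} = - \frac{408}{13} - 488 = - \frac{6752}{13}$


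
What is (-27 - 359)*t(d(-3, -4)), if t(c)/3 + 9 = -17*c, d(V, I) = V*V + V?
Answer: 128538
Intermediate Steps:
d(V, I) = V + V² (d(V, I) = V² + V = V + V²)
t(c) = -27 - 51*c (t(c) = -27 + 3*(-17*c) = -27 - 51*c)
(-27 - 359)*t(d(-3, -4)) = (-27 - 359)*(-27 - (-153)*(1 - 3)) = -386*(-27 - (-153)*(-2)) = -386*(-27 - 51*6) = -386*(-27 - 306) = -386*(-333) = 128538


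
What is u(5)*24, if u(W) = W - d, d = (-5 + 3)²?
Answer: 24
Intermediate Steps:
d = 4 (d = (-2)² = 4)
u(W) = -4 + W (u(W) = W - 1*4 = W - 4 = -4 + W)
u(5)*24 = (-4 + 5)*24 = 1*24 = 24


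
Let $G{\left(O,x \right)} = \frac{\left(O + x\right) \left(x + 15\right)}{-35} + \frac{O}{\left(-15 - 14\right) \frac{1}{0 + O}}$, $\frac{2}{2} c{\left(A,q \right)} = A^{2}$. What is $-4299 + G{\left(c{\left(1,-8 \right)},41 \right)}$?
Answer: $- \frac{633104}{145} \approx -4366.2$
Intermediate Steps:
$c{\left(A,q \right)} = A^{2}$
$G{\left(O,x \right)} = - \frac{O^{2}}{29} - \frac{\left(15 + x\right) \left(O + x\right)}{35}$ ($G{\left(O,x \right)} = \left(O + x\right) \left(15 + x\right) \left(- \frac{1}{35}\right) + \frac{O}{\left(-29\right) \frac{1}{O}} = \left(15 + x\right) \left(O + x\right) \left(- \frac{1}{35}\right) + O \left(- \frac{O}{29}\right) = - \frac{\left(15 + x\right) \left(O + x\right)}{35} - \frac{O^{2}}{29} = - \frac{O^{2}}{29} - \frac{\left(15 + x\right) \left(O + x\right)}{35}$)
$-4299 + G{\left(c{\left(1,-8 \right)},41 \right)} = -4299 - \left(\frac{123}{7} + \frac{1}{29} + \frac{3}{7} + \frac{1681}{35} + \frac{1}{35} \cdot 1^{2} \cdot 41\right) = -4299 - \left(\frac{2311}{35} + \frac{1}{29} + \frac{41}{35}\right) = -4299 - \frac{9749}{145} = - \frac{633104}{145}$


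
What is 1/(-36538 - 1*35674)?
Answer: -1/72212 ≈ -1.3848e-5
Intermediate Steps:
1/(-36538 - 1*35674) = 1/(-36538 - 35674) = 1/(-72212) = -1/72212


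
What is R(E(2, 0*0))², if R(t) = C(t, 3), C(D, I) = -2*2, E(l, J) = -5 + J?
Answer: 16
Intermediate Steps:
C(D, I) = -4
R(t) = -4
R(E(2, 0*0))² = (-4)² = 16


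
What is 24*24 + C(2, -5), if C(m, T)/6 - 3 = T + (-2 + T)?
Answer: 522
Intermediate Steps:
C(m, T) = 6 + 12*T (C(m, T) = 18 + 6*(T + (-2 + T)) = 18 + 6*(-2 + 2*T) = 18 + (-12 + 12*T) = 6 + 12*T)
24*24 + C(2, -5) = 24*24 + (6 + 12*(-5)) = 576 + (6 - 60) = 576 - 54 = 522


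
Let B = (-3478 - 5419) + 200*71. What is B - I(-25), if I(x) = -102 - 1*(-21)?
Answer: 5384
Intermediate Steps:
I(x) = -81 (I(x) = -102 + 21 = -81)
B = 5303 (B = -8897 + 14200 = 5303)
B - I(-25) = 5303 - 1*(-81) = 5303 + 81 = 5384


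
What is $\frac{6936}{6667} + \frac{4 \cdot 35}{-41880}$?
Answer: $\frac{14477315}{13960698} \approx 1.037$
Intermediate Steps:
$\frac{6936}{6667} + \frac{4 \cdot 35}{-41880} = 6936 \cdot \frac{1}{6667} + 140 \left(- \frac{1}{41880}\right) = \frac{6936}{6667} - \frac{7}{2094} = \frac{14477315}{13960698}$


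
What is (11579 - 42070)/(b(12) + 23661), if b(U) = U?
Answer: -30491/23673 ≈ -1.2880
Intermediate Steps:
(11579 - 42070)/(b(12) + 23661) = (11579 - 42070)/(12 + 23661) = -30491/23673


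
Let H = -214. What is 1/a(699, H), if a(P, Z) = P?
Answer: 1/699 ≈ 0.0014306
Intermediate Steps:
1/a(699, H) = 1/699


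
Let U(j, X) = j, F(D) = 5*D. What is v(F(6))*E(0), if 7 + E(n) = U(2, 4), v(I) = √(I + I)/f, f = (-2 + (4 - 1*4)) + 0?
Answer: 5*√15 ≈ 19.365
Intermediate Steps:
f = -2 (f = (-2 + (4 - 4)) + 0 = (-2 + 0) + 0 = -2 + 0 = -2)
v(I) = -√2*√I/2 (v(I) = √(I + I)/(-2) = √(2*I)*(-½) = (√2*√I)*(-½) = -√2*√I/2)
E(n) = -5 (E(n) = -7 + 2 = -5)
v(F(6))*E(0) = -√2*√(5*6)/2*(-5) = -√2*√30/2*(-5) = -√15*(-5) = 5*√15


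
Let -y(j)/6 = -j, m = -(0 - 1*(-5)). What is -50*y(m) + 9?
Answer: 1509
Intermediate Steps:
m = -5 (m = -(0 + 5) = -1*5 = -5)
y(j) = 6*j (y(j) = -(-6)*j = 6*j)
-50*y(m) + 9 = -300*(-5) + 9 = -50*(-30) + 9 = 1500 + 9 = 1509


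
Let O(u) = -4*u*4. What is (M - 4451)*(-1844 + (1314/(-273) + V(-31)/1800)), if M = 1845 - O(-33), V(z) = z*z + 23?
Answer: 39533589146/6825 ≈ 5.7925e+6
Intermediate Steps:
O(u) = -16*u
V(z) = 23 + z² (V(z) = z² + 23 = 23 + z²)
M = 1317 (M = 1845 - (-16)*(-33) = 1845 - 1*528 = 1845 - 528 = 1317)
(M - 4451)*(-1844 + (1314/(-273) + V(-31)/1800)) = (1317 - 4451)*(-1844 + (1314/(-273) + (23 + (-31)²)/1800)) = -3134*(-1844 + (1314*(-1/273) + (23 + 961)*(1/1800))) = -3134*(-1844 + (-438/91 + 984*(1/1800))) = -3134*(-1844 + (-438/91 + 41/75)) = -3134*(-1844 - 29119/6825) = -3134*(-12614419/6825) = 39533589146/6825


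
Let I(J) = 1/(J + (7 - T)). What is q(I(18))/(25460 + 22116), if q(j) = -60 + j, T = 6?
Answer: -1139/903944 ≈ -0.0012600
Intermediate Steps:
I(J) = 1/(1 + J) (I(J) = 1/(J + (7 - 1*6)) = 1/(J + (7 - 6)) = 1/(J + 1) = 1/(1 + J))
q(I(18))/(25460 + 22116) = (-60 + 1/(1 + 18))/(25460 + 22116) = (-60 + 1/19)/47576 = (-60 + 1/19)*(1/47576) = -1139/19*1/47576 = -1139/903944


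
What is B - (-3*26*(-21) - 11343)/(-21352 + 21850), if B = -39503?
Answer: -6554263/166 ≈ -39484.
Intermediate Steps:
B - (-3*26*(-21) - 11343)/(-21352 + 21850) = -39503 - (-3*26*(-21) - 11343)/(-21352 + 21850) = -39503 - (-78*(-21) - 11343)/498 = -39503 - (1638 - 11343)/498 = -39503 - (-9705)/498 = -39503 - 1*(-3235/166) = -39503 + 3235/166 = -6554263/166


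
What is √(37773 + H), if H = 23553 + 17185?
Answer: √78511 ≈ 280.20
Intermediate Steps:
H = 40738
√(37773 + H) = √(37773 + 40738) = √78511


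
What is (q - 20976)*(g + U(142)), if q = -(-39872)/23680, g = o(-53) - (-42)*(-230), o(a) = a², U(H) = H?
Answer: 52065174373/370 ≈ 1.4072e+8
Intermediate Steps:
g = -6851 (g = (-53)² - (-42)*(-230) = 2809 - 1*9660 = 2809 - 9660 = -6851)
q = 623/370 (q = -(-39872)/23680 = -1*(-623/370) = 623/370 ≈ 1.6838)
(q - 20976)*(g + U(142)) = (623/370 - 20976)*(-6851 + 142) = -7760497/370*(-6709) = 52065174373/370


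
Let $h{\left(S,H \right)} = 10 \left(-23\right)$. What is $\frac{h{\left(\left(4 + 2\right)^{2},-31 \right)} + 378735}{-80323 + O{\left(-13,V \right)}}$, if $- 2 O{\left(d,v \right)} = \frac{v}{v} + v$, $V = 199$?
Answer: $- \frac{378505}{80423} \approx -4.7064$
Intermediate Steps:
$h{\left(S,H \right)} = -230$
$O{\left(d,v \right)} = - \frac{1}{2} - \frac{v}{2}$ ($O{\left(d,v \right)} = - \frac{\frac{v}{v} + v}{2} = - \frac{1 + v}{2} = - \frac{1}{2} - \frac{v}{2}$)
$\frac{h{\left(\left(4 + 2\right)^{2},-31 \right)} + 378735}{-80323 + O{\left(-13,V \right)}} = \frac{-230 + 378735}{-80323 - 100} = \frac{378505}{-80323 - 100} = \frac{378505}{-80423} = 378505 \left(- \frac{1}{80423}\right) = - \frac{378505}{80423}$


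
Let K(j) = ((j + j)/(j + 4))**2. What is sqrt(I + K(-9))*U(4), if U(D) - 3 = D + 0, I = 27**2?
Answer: 63*sqrt(229)/5 ≈ 190.67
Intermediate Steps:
I = 729
U(D) = 3 + D (U(D) = 3 + (D + 0) = 3 + D)
K(j) = 4*j**2/(4 + j)**2 (K(j) = ((2*j)/(4 + j))**2 = (2*j/(4 + j))**2 = 4*j**2/(4 + j)**2)
sqrt(I + K(-9))*U(4) = sqrt(729 + 4*(-9)**2/(4 - 9)**2)*(3 + 4) = sqrt(729 + 4*81/(-5)**2)*7 = sqrt(729 + 4*81*(1/25))*7 = sqrt(729 + 324/25)*7 = sqrt(18549/25)*7 = (9*sqrt(229)/5)*7 = 63*sqrt(229)/5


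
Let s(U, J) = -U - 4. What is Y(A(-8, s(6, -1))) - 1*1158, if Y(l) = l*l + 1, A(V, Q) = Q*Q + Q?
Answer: 6943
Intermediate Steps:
s(U, J) = -4 - U
A(V, Q) = Q + Q**2 (A(V, Q) = Q**2 + Q = Q + Q**2)
Y(l) = 1 + l**2 (Y(l) = l**2 + 1 = 1 + l**2)
Y(A(-8, s(6, -1))) - 1*1158 = (1 + ((-4 - 1*6)*(1 + (-4 - 1*6)))**2) - 1*1158 = (1 + ((-4 - 6)*(1 + (-4 - 6)))**2) - 1158 = (1 + (-10*(1 - 10))**2) - 1158 = (1 + (-10*(-9))**2) - 1158 = (1 + 90**2) - 1158 = (1 + 8100) - 1158 = 8101 - 1158 = 6943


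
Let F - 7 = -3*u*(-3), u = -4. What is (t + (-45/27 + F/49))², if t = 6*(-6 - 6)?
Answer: 119159056/21609 ≈ 5514.3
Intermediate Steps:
F = -29 (F = 7 - 3*(-4)*(-3) = 7 + 12*(-3) = 7 - 36 = -29)
t = -72 (t = 6*(-12) = -72)
(t + (-45/27 + F/49))² = (-72 + (-45/27 - 29/49))² = (-72 + (-45*1/27 - 29*1/49))² = (-72 + (-5/3 - 29/49))² = (-72 - 332/147)² = (-10916/147)² = 119159056/21609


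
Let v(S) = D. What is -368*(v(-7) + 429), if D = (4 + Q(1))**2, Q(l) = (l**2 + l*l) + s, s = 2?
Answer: -181424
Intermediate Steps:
Q(l) = 2 + 2*l**2 (Q(l) = (l**2 + l*l) + 2 = (l**2 + l**2) + 2 = 2*l**2 + 2 = 2 + 2*l**2)
D = 64 (D = (4 + (2 + 2*1**2))**2 = (4 + (2 + 2*1))**2 = (4 + (2 + 2))**2 = (4 + 4)**2 = 8**2 = 64)
v(S) = 64
-368*(v(-7) + 429) = -368*(64 + 429) = -368*493 = -181424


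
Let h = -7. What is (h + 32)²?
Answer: 625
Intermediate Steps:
(h + 32)² = (-7 + 32)² = 25² = 625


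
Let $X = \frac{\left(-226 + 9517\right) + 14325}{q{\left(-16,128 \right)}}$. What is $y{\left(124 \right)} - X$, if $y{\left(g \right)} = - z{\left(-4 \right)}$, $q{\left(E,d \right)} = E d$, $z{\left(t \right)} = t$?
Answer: $\frac{497}{32} \approx 15.531$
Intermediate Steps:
$y{\left(g \right)} = 4$ ($y{\left(g \right)} = \left(-1\right) \left(-4\right) = 4$)
$X = - \frac{369}{32}$ ($X = \frac{\left(-226 + 9517\right) + 14325}{\left(-16\right) 128} = \frac{9291 + 14325}{-2048} = 23616 \left(- \frac{1}{2048}\right) = - \frac{369}{32} \approx -11.531$)
$y{\left(124 \right)} - X = 4 - - \frac{369}{32} = 4 + \frac{369}{32} = \frac{497}{32}$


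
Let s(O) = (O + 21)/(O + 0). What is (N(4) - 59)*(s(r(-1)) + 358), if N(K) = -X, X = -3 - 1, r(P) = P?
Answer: -18590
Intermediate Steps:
X = -4
s(O) = (21 + O)/O
N(K) = 4 (N(K) = -1*(-4) = 4)
(N(4) - 59)*(s(r(-1)) + 358) = (4 - 59)*((21 - 1)/(-1) + 358) = -55*(-1*20 + 358) = -55*(-20 + 358) = -55*338 = -18590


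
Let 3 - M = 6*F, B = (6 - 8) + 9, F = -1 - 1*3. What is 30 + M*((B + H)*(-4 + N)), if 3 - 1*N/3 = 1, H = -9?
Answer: -78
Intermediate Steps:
N = 6 (N = 9 - 3*1 = 9 - 3 = 6)
F = -4 (F = -1 - 3 = -4)
B = 7 (B = -2 + 9 = 7)
M = 27 (M = 3 - 6*(-4) = 3 - 1*(-24) = 3 + 24 = 27)
30 + M*((B + H)*(-4 + N)) = 30 + 27*((7 - 9)*(-4 + 6)) = 30 + 27*(-2*2) = 30 + 27*(-4) = 30 - 108 = -78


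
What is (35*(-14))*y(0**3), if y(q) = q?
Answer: 0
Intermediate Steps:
(35*(-14))*y(0**3) = (35*(-14))*0**3 = -490*0 = 0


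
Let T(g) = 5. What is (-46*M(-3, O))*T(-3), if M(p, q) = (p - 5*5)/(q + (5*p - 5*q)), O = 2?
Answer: -280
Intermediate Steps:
M(p, q) = (-25 + p)/(-4*q + 5*p) (M(p, q) = (p - 25)/(q + (-5*q + 5*p)) = (-25 + p)/(-4*q + 5*p))
(-46*M(-3, O))*T(-3) = -46*(-25 - 3)/(-4*2 + 5*(-3))*5 = -46*(-28)/(-8 - 15)*5 = -46*(-28)/(-23)*5 = -(-2)*(-28)*5 = -46*28/23*5 = -56*5 = -280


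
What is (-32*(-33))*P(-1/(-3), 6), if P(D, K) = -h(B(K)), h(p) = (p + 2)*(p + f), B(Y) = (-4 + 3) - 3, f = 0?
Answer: -8448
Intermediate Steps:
B(Y) = -4 (B(Y) = -1 - 3 = -4)
h(p) = p*(2 + p) (h(p) = (p + 2)*(p + 0) = (2 + p)*p = p*(2 + p))
P(D, K) = -8 (P(D, K) = -(-4)*(2 - 4) = -(-4)*(-2) = -1*8 = -8)
(-32*(-33))*P(-1/(-3), 6) = -32*(-33)*(-8) = 1056*(-8) = -8448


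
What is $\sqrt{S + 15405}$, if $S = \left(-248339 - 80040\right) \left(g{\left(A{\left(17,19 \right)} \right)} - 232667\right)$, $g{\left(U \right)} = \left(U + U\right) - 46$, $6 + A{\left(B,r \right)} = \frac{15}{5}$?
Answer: $3 \sqrt{8491116434} \approx 2.7644 \cdot 10^{5}$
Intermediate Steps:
$A{\left(B,r \right)} = -3$ ($A{\left(B,r \right)} = -6 + \frac{15}{5} = -6 + 15 \cdot \frac{1}{5} = -6 + 3 = -3$)
$g{\left(U \right)} = -46 + 2 U$ ($g{\left(U \right)} = 2 U - 46 = -46 + 2 U$)
$S = 76420032501$ ($S = \left(-248339 - 80040\right) \left(\left(-46 + 2 \left(-3\right)\right) - 232667\right) = - 328379 \left(\left(-46 - 6\right) - 232667\right) = - 328379 \left(-52 - 232667\right) = \left(-328379\right) \left(-232719\right) = 76420032501$)
$\sqrt{S + 15405} = \sqrt{76420032501 + 15405} = \sqrt{76420047906} = 3 \sqrt{8491116434}$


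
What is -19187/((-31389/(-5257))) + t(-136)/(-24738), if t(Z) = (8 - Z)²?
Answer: -415979241641/129416847 ≈ -3214.3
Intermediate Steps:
-19187/((-31389/(-5257))) + t(-136)/(-24738) = -19187/((-31389/(-5257))) + (-8 - 136)²/(-24738) = -19187/((-31389*(-1/5257))) + (-144)²*(-1/24738) = -19187/31389/5257 + 20736*(-1/24738) = -19187*5257/31389 - 3456/4123 = -100866059/31389 - 3456/4123 = -415979241641/129416847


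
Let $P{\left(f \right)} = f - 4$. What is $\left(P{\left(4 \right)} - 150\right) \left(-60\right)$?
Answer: $9000$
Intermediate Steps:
$P{\left(f \right)} = -4 + f$
$\left(P{\left(4 \right)} - 150\right) \left(-60\right) = \left(\left(-4 + 4\right) - 150\right) \left(-60\right) = \left(0 - 150\right) \left(-60\right) = \left(-150\right) \left(-60\right) = 9000$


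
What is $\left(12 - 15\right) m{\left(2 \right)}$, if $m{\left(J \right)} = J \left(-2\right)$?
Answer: $12$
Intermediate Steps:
$m{\left(J \right)} = - 2 J$
$\left(12 - 15\right) m{\left(2 \right)} = \left(12 - 15\right) \left(\left(-2\right) 2\right) = \left(-3\right) \left(-4\right) = 12$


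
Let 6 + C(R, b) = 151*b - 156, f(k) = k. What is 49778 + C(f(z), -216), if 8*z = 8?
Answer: 17000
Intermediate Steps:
z = 1 (z = (⅛)*8 = 1)
C(R, b) = -162 + 151*b (C(R, b) = -6 + (151*b - 156) = -6 + (-156 + 151*b) = -162 + 151*b)
49778 + C(f(z), -216) = 49778 + (-162 + 151*(-216)) = 49778 + (-162 - 32616) = 49778 - 32778 = 17000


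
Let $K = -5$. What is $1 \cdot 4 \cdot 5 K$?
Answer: $-100$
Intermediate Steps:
$1 \cdot 4 \cdot 5 K = 1 \cdot 4 \cdot 5 \left(-5\right) = 4 \cdot 5 \left(-5\right) = 20 \left(-5\right) = -100$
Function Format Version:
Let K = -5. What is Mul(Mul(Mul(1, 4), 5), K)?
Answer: -100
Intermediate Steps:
Mul(Mul(Mul(1, 4), 5), K) = Mul(Mul(Mul(1, 4), 5), -5) = Mul(Mul(4, 5), -5) = Mul(20, -5) = -100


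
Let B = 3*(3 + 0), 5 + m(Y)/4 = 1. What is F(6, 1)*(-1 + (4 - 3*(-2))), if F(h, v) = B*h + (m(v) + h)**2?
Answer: 1386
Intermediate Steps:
m(Y) = -16 (m(Y) = -20 + 4*1 = -20 + 4 = -16)
B = 9 (B = 3*3 = 9)
F(h, v) = (-16 + h)**2 + 9*h (F(h, v) = 9*h + (-16 + h)**2 = (-16 + h)**2 + 9*h)
F(6, 1)*(-1 + (4 - 3*(-2))) = ((-16 + 6)**2 + 9*6)*(-1 + (4 - 3*(-2))) = ((-10)**2 + 54)*(-1 + (4 + 6)) = (100 + 54)*(-1 + 10) = 154*9 = 1386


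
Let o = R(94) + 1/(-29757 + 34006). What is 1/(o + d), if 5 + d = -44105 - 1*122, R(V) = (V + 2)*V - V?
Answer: -4249/149998197 ≈ -2.8327e-5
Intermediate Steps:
R(V) = -V + V*(2 + V) (R(V) = (2 + V)*V - V = V*(2 + V) - V = -V + V*(2 + V))
o = 37943571/4249 (o = 94*(1 + 94) + 1/(-29757 + 34006) = 94*95 + 1/4249 = 8930 + 1/4249 = 37943571/4249 ≈ 8930.0)
d = -44232 (d = -5 + (-44105 - 1*122) = -5 + (-44105 - 122) = -5 - 44227 = -44232)
1/(o + d) = 1/(37943571/4249 - 44232) = 1/(-149998197/4249) = -4249/149998197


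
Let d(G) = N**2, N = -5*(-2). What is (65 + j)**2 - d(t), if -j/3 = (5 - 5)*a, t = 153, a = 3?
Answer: 4125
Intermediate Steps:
N = 10
d(G) = 100 (d(G) = 10**2 = 100)
j = 0 (j = -3*(5 - 5)*3 = -0*3 = -3*0 = 0)
(65 + j)**2 - d(t) = (65 + 0)**2 - 1*100 = 65**2 - 100 = 4225 - 100 = 4125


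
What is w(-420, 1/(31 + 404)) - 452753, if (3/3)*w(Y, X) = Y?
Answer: -453173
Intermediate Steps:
w(Y, X) = Y
w(-420, 1/(31 + 404)) - 452753 = -420 - 452753 = -453173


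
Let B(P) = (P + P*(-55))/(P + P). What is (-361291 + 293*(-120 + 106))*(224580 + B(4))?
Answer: -82050094329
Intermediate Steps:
B(P) = -27 (B(P) = (P - 55*P)/((2*P)) = (-54*P)*(1/(2*P)) = -27)
(-361291 + 293*(-120 + 106))*(224580 + B(4)) = (-361291 + 293*(-120 + 106))*(224580 - 27) = (-361291 + 293*(-14))*224553 = (-361291 - 4102)*224553 = -365393*224553 = -82050094329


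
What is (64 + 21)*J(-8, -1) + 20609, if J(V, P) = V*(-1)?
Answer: 21289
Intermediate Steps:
J(V, P) = -V
(64 + 21)*J(-8, -1) + 20609 = (64 + 21)*(-1*(-8)) + 20609 = 85*8 + 20609 = 680 + 20609 = 21289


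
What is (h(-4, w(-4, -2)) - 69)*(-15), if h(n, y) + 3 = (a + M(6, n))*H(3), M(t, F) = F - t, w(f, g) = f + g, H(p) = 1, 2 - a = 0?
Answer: 1200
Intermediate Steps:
a = 2 (a = 2 - 1*0 = 2 + 0 = 2)
h(n, y) = -7 + n (h(n, y) = -3 + (2 + (n - 1*6))*1 = -3 + (2 + (n - 6))*1 = -3 + (2 + (-6 + n))*1 = -3 + (-4 + n)*1 = -3 + (-4 + n) = -7 + n)
(h(-4, w(-4, -2)) - 69)*(-15) = ((-7 - 4) - 69)*(-15) = (-11 - 69)*(-15) = -80*(-15) = 1200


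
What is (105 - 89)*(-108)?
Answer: -1728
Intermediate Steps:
(105 - 89)*(-108) = 16*(-108) = -1728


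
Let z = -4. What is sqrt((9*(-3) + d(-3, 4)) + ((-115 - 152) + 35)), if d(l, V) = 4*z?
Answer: 5*I*sqrt(11) ≈ 16.583*I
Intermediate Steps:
d(l, V) = -16 (d(l, V) = 4*(-4) = -16)
sqrt((9*(-3) + d(-3, 4)) + ((-115 - 152) + 35)) = sqrt((9*(-3) - 16) + ((-115 - 152) + 35)) = sqrt((-27 - 16) + (-267 + 35)) = sqrt(-43 - 232) = sqrt(-275) = 5*I*sqrt(11)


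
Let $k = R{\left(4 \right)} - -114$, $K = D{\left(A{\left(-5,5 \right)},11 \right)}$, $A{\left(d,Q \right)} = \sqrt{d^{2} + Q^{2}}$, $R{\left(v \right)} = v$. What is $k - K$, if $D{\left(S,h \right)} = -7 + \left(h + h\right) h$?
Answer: $-117$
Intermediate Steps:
$A{\left(d,Q \right)} = \sqrt{Q^{2} + d^{2}}$
$D{\left(S,h \right)} = -7 + 2 h^{2}$ ($D{\left(S,h \right)} = -7 + 2 h h = -7 + 2 h^{2}$)
$K = 235$ ($K = -7 + 2 \cdot 11^{2} = -7 + 2 \cdot 121 = -7 + 242 = 235$)
$k = 118$ ($k = 4 - -114 = 4 + 114 = 118$)
$k - K = 118 - 235 = -117$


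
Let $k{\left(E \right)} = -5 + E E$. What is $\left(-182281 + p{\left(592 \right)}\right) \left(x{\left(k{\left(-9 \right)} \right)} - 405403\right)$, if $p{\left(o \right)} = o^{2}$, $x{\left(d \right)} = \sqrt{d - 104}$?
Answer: $-68181892749 + 336366 i \sqrt{7} \approx -6.8182 \cdot 10^{10} + 8.8994 \cdot 10^{5} i$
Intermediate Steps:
$k{\left(E \right)} = -5 + E^{2}$
$x{\left(d \right)} = \sqrt{-104 + d}$
$\left(-182281 + p{\left(592 \right)}\right) \left(x{\left(k{\left(-9 \right)} \right)} - 405403\right) = \left(-182281 + 592^{2}\right) \left(\sqrt{-104 - \left(5 - \left(-9\right)^{2}\right)} - 405403\right) = \left(-182281 + 350464\right) \left(\sqrt{-104 + \left(-5 + 81\right)} - 405403\right) = 168183 \left(\sqrt{-104 + 76} - 405403\right) = 168183 \left(\sqrt{-28} - 405403\right) = 168183 \left(2 i \sqrt{7} - 405403\right) = 168183 \left(-405403 + 2 i \sqrt{7}\right) = -68181892749 + 336366 i \sqrt{7}$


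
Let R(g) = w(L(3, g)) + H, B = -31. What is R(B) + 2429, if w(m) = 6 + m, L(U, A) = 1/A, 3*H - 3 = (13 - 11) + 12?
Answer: 226979/93 ≈ 2440.6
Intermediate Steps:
H = 17/3 (H = 1 + ((13 - 11) + 12)/3 = 1 + (2 + 12)/3 = 1 + (1/3)*14 = 1 + 14/3 = 17/3 ≈ 5.6667)
R(g) = 35/3 + 1/g (R(g) = (6 + 1/g) + 17/3 = 35/3 + 1/g)
R(B) + 2429 = (35/3 + 1/(-31)) + 2429 = (35/3 - 1/31) + 2429 = 1082/93 + 2429 = 226979/93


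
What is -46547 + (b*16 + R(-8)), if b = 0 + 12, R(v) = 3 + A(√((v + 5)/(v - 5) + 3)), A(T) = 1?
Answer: -46351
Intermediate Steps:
R(v) = 4 (R(v) = 3 + 1 = 4)
b = 12
-46547 + (b*16 + R(-8)) = -46547 + (12*16 + 4) = -46547 + (192 + 4) = -46547 + 196 = -46351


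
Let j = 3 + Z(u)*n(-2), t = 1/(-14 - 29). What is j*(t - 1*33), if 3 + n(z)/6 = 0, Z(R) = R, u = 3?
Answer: 72420/43 ≈ 1684.2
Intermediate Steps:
t = -1/43 (t = 1/(-43) = -1/43 ≈ -0.023256)
n(z) = -18 (n(z) = -18 + 6*0 = -18 + 0 = -18)
j = -51 (j = 3 + 3*(-18) = 3 - 54 = -51)
j*(t - 1*33) = -51*(-1/43 - 1*33) = -51*(-1/43 - 33) = -51*(-1420/43) = 72420/43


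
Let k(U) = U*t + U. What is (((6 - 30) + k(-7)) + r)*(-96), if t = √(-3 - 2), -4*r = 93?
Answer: 5208 + 672*I*√5 ≈ 5208.0 + 1502.6*I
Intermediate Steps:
r = -93/4 (r = -¼*93 = -93/4 ≈ -23.250)
t = I*√5 (t = √(-5) = I*√5 ≈ 2.2361*I)
k(U) = U + I*U*√5 (k(U) = U*(I*√5) + U = I*U*√5 + U = U + I*U*√5)
(((6 - 30) + k(-7)) + r)*(-96) = (((6 - 30) - 7*(1 + I*√5)) - 93/4)*(-96) = ((-24 + (-7 - 7*I*√5)) - 93/4)*(-96) = ((-31 - 7*I*√5) - 93/4)*(-96) = (-217/4 - 7*I*√5)*(-96) = 5208 + 672*I*√5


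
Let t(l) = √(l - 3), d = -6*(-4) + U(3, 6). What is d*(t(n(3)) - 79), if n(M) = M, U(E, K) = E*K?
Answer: -3318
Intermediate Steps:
d = 42 (d = -6*(-4) + 3*6 = 24 + 18 = 42)
t(l) = √(-3 + l)
d*(t(n(3)) - 79) = 42*(√(-3 + 3) - 79) = 42*(√0 - 79) = 42*(0 - 79) = 42*(-79) = -3318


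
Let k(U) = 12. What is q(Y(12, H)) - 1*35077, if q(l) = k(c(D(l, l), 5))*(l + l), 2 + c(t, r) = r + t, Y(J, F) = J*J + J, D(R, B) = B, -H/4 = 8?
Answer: -31333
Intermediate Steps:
H = -32 (H = -4*8 = -32)
Y(J, F) = J + J**2 (Y(J, F) = J**2 + J = J + J**2)
c(t, r) = -2 + r + t (c(t, r) = -2 + (r + t) = -2 + r + t)
q(l) = 24*l (q(l) = 12*(l + l) = 12*(2*l) = 24*l)
q(Y(12, H)) - 1*35077 = 24*(12*(1 + 12)) - 1*35077 = 24*(12*13) - 35077 = 24*156 - 35077 = 3744 - 35077 = -31333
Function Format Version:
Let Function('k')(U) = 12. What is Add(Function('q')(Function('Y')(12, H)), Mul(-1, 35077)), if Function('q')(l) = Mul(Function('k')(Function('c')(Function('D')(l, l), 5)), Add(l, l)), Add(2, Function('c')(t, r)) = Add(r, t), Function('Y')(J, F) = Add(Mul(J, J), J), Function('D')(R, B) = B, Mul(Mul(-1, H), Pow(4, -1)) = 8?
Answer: -31333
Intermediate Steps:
H = -32 (H = Mul(-4, 8) = -32)
Function('Y')(J, F) = Add(J, Pow(J, 2)) (Function('Y')(J, F) = Add(Pow(J, 2), J) = Add(J, Pow(J, 2)))
Function('c')(t, r) = Add(-2, r, t) (Function('c')(t, r) = Add(-2, Add(r, t)) = Add(-2, r, t))
Function('q')(l) = Mul(24, l) (Function('q')(l) = Mul(12, Add(l, l)) = Mul(12, Mul(2, l)) = Mul(24, l))
Add(Function('q')(Function('Y')(12, H)), Mul(-1, 35077)) = Add(Mul(24, Mul(12, Add(1, 12))), Mul(-1, 35077)) = Add(Mul(24, Mul(12, 13)), -35077) = Add(Mul(24, 156), -35077) = Add(3744, -35077) = -31333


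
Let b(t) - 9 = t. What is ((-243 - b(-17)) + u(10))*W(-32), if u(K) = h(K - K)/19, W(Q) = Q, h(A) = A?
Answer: 7520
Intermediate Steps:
b(t) = 9 + t
u(K) = 0 (u(K) = (K - K)/19 = 0*(1/19) = 0)
((-243 - b(-17)) + u(10))*W(-32) = ((-243 - (9 - 17)) + 0)*(-32) = ((-243 - 1*(-8)) + 0)*(-32) = ((-243 + 8) + 0)*(-32) = (-235 + 0)*(-32) = -235*(-32) = 7520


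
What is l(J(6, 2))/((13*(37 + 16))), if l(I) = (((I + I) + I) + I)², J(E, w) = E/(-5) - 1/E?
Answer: 6724/155025 ≈ 0.043374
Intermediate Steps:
J(E, w) = -1/E - E/5 (J(E, w) = E*(-⅕) - 1/E = -E/5 - 1/E = -1/E - E/5)
l(I) = 16*I² (l(I) = ((2*I + I) + I)² = (3*I + I)² = (4*I)² = 16*I²)
l(J(6, 2))/((13*(37 + 16))) = (16*(-1/6 - ⅕*6)²)/((13*(37 + 16))) = (16*(-1*⅙ - 6/5)²)/((13*53)) = (16*(-⅙ - 6/5)²)/689 = (16*(-41/30)²)*(1/689) = (16*(1681/900))*(1/689) = (6724/225)*(1/689) = 6724/155025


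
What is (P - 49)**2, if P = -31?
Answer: 6400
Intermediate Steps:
(P - 49)**2 = (-31 - 49)**2 = (-80)**2 = 6400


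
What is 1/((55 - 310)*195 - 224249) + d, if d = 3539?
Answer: 969593985/273974 ≈ 3539.0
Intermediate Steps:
1/((55 - 310)*195 - 224249) + d = 1/((55 - 310)*195 - 224249) + 3539 = 1/(-255*195 - 224249) + 3539 = 1/(-49725 - 224249) + 3539 = 1/(-273974) + 3539 = -1/273974 + 3539 = 969593985/273974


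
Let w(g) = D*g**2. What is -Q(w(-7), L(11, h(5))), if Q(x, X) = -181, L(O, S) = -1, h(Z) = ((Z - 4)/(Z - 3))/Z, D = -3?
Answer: 181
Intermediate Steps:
w(g) = -3*g**2
h(Z) = (-4 + Z)/(Z*(-3 + Z)) (h(Z) = ((-4 + Z)/(-3 + Z))/Z = (-4 + Z)/(Z*(-3 + Z)))
-Q(w(-7), L(11, h(5))) = -1*(-181) = 181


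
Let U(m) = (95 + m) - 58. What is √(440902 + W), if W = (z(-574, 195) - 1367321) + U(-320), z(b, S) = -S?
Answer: I*√926897 ≈ 962.75*I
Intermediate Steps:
U(m) = 37 + m
W = -1367799 (W = (-1*195 - 1367321) + (37 - 320) = (-195 - 1367321) - 283 = -1367516 - 283 = -1367799)
√(440902 + W) = √(440902 - 1367799) = √(-926897) = I*√926897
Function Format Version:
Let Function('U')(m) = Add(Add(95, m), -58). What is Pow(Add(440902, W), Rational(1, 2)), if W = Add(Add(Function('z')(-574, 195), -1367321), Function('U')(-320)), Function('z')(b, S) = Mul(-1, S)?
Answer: Mul(I, Pow(926897, Rational(1, 2))) ≈ Mul(962.75, I)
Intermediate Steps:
Function('U')(m) = Add(37, m)
W = -1367799 (W = Add(Add(Mul(-1, 195), -1367321), Add(37, -320)) = Add(Add(-195, -1367321), -283) = Add(-1367516, -283) = -1367799)
Pow(Add(440902, W), Rational(1, 2)) = Pow(Add(440902, -1367799), Rational(1, 2)) = Pow(-926897, Rational(1, 2)) = Mul(I, Pow(926897, Rational(1, 2)))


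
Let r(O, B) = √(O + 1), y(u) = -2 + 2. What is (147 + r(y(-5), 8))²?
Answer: 21904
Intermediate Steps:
y(u) = 0
r(O, B) = √(1 + O)
(147 + r(y(-5), 8))² = (147 + √(1 + 0))² = (147 + √1)² = (147 + 1)² = 148² = 21904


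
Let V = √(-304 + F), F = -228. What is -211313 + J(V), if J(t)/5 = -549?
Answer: -214058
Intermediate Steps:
V = 2*I*√133 (V = √(-304 - 228) = √(-532) = 2*I*√133 ≈ 23.065*I)
J(t) = -2745 (J(t) = 5*(-549) = -2745)
-211313 + J(V) = -211313 - 2745 = -214058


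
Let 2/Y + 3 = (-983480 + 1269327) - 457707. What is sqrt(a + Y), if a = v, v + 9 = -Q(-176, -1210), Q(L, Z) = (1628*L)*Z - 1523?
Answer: 2*I*sqrt(2560090557360589545)/171863 ≈ 18620.0*I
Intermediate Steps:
Q(L, Z) = -1523 + 1628*L*Z (Q(L, Z) = 1628*L*Z - 1523 = -1523 + 1628*L*Z)
v = -346697366 (v = -9 - (-1523 + 1628*(-176)*(-1210)) = -9 - (-1523 + 346698880) = -9 - 1*346697357 = -9 - 346697357 = -346697366)
a = -346697366
Y = -2/171863 (Y = 2/(-3 + ((-983480 + 1269327) - 457707)) = 2/(-3 + (285847 - 457707)) = 2/(-3 - 171860) = 2/(-171863) = 2*(-1/171863) = -2/171863 ≈ -1.1637e-5)
sqrt(a + Y) = sqrt(-346697366 - 2/171863) = sqrt(-59584449412860/171863) = 2*I*sqrt(2560090557360589545)/171863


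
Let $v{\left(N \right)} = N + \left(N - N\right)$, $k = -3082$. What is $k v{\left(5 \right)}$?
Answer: $-15410$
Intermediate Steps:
$v{\left(N \right)} = N$ ($v{\left(N \right)} = N + 0 = N$)
$k v{\left(5 \right)} = \left(-3082\right) 5 = -15410$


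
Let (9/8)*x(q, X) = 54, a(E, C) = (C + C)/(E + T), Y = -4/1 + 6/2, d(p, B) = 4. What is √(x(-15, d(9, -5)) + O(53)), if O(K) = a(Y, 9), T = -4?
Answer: √1110/5 ≈ 6.6633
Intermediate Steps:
Y = -1 (Y = -4*1 + 6*(½) = -4 + 3 = -1)
a(E, C) = 2*C/(-4 + E) (a(E, C) = (C + C)/(E - 4) = (2*C)/(-4 + E) = 2*C/(-4 + E))
O(K) = -18/5 (O(K) = 2*9/(-4 - 1) = 2*9/(-5) = 2*9*(-⅕) = -18/5)
x(q, X) = 48 (x(q, X) = (8/9)*54 = 48)
√(x(-15, d(9, -5)) + O(53)) = √(48 - 18/5) = √(222/5) = √1110/5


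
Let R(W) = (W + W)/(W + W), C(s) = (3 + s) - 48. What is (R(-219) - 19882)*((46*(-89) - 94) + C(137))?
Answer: 81432576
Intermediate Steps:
C(s) = -45 + s
R(W) = 1 (R(W) = (2*W)/((2*W)) = (2*W)*(1/(2*W)) = 1)
(R(-219) - 19882)*((46*(-89) - 94) + C(137)) = (1 - 19882)*((46*(-89) - 94) + (-45 + 137)) = -19881*((-4094 - 94) + 92) = -19881*(-4188 + 92) = -19881*(-4096) = 81432576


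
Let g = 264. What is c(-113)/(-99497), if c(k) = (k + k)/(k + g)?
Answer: 226/15024047 ≈ 1.5043e-5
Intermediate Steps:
c(k) = 2*k/(264 + k) (c(k) = (k + k)/(k + 264) = (2*k)/(264 + k) = 2*k/(264 + k))
c(-113)/(-99497) = (2*(-113)/(264 - 113))/(-99497) = (2*(-113)/151)*(-1/99497) = (2*(-113)*(1/151))*(-1/99497) = -226/151*(-1/99497) = 226/15024047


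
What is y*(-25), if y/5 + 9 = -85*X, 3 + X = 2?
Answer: -9500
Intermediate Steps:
X = -1 (X = -3 + 2 = -1)
y = 380 (y = -45 + 5*(-85*(-1)) = -45 + 5*85 = -45 + 425 = 380)
y*(-25) = 380*(-25) = -9500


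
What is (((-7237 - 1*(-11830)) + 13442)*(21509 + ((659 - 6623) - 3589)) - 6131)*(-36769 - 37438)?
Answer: -16000537754103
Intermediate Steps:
(((-7237 - 1*(-11830)) + 13442)*(21509 + ((659 - 6623) - 3589)) - 6131)*(-36769 - 37438) = (((-7237 + 11830) + 13442)*(21509 + (-5964 - 3589)) - 6131)*(-74207) = ((4593 + 13442)*(21509 - 9553) - 6131)*(-74207) = (18035*11956 - 6131)*(-74207) = (215626460 - 6131)*(-74207) = 215620329*(-74207) = -16000537754103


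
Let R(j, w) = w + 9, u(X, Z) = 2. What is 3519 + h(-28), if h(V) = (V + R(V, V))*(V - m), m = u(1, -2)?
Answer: 4929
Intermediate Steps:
R(j, w) = 9 + w
m = 2
h(V) = (-2 + V)*(9 + 2*V) (h(V) = (V + (9 + V))*(V - 1*2) = (9 + 2*V)*(V - 2) = (9 + 2*V)*(-2 + V) = (-2 + V)*(9 + 2*V))
3519 + h(-28) = 3519 + (-18 + 2*(-28)² + 5*(-28)) = 3519 + (-18 + 2*784 - 140) = 3519 + (-18 + 1568 - 140) = 3519 + 1410 = 4929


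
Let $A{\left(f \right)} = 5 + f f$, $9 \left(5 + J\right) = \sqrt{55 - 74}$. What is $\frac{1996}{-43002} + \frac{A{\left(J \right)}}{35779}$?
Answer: $- \frac{315607099}{6923558511} - \frac{10 i \sqrt{19}}{322011} \approx -0.045584 - 0.00013536 i$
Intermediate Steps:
$J = -5 + \frac{i \sqrt{19}}{9}$ ($J = -5 + \frac{\sqrt{55 - 74}}{9} = -5 + \frac{\sqrt{-19}}{9} = -5 + \frac{i \sqrt{19}}{9} \approx -5.0 + 0.48432 i$)
$A{\left(f \right)} = 5 + f^{2}$
$\frac{1996}{-43002} + \frac{A{\left(J \right)}}{35779} = \frac{1996}{-43002} + \frac{5 + \left(-5 + \frac{i \sqrt{19}}{9}\right)^{2}}{35779} = 1996 \left(- \frac{1}{43002}\right) + \left(5 + \left(-5 + \frac{i \sqrt{19}}{9}\right)^{2}\right) \frac{1}{35779} = - \frac{998}{21501} + \left(\frac{5}{35779} + \frac{\left(-5 + \frac{i \sqrt{19}}{9}\right)^{2}}{35779}\right) = - \frac{35599937}{769284279} + \frac{\left(-5 + \frac{i \sqrt{19}}{9}\right)^{2}}{35779}$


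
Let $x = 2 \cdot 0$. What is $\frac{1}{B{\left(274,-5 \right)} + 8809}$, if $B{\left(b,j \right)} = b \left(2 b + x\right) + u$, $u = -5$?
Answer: $\frac{1}{158956} \approx 6.291 \cdot 10^{-6}$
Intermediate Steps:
$x = 0$
$B{\left(b,j \right)} = -5 + 2 b^{2}$ ($B{\left(b,j \right)} = b \left(2 b + 0\right) - 5 = b 2 b - 5 = 2 b^{2} - 5 = -5 + 2 b^{2}$)
$\frac{1}{B{\left(274,-5 \right)} + 8809} = \frac{1}{\left(-5 + 2 \cdot 274^{2}\right) + 8809} = \frac{1}{\left(-5 + 2 \cdot 75076\right) + 8809} = \frac{1}{\left(-5 + 150152\right) + 8809} = \frac{1}{150147 + 8809} = \frac{1}{158956}$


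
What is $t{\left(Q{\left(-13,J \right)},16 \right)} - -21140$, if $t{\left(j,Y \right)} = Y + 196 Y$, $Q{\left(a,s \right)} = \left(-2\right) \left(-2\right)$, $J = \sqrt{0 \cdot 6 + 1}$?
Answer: $24292$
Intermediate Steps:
$J = 1$ ($J = \sqrt{0 + 1} = \sqrt{1} = 1$)
$Q{\left(a,s \right)} = 4$
$t{\left(j,Y \right)} = 197 Y$
$t{\left(Q{\left(-13,J \right)},16 \right)} - -21140 = 197 \cdot 16 - -21140 = 3152 + 21140 = 24292$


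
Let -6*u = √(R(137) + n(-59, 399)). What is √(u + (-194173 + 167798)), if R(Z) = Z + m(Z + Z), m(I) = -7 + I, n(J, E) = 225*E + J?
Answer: √(-237375 - 3*√22530)/3 ≈ 162.56*I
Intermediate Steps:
n(J, E) = J + 225*E
R(Z) = -7 + 3*Z (R(Z) = Z + (-7 + (Z + Z)) = Z + (-7 + 2*Z) = -7 + 3*Z)
u = -√22530/3 (u = -√((-7 + 3*137) + (-59 + 225*399))/6 = -√((-7 + 411) + (-59 + 89775))/6 = -√(404 + 89716)/6 = -√22530/3 ≈ -50.033)
√(u + (-194173 + 167798)) = √(-√22530/3 + (-194173 + 167798)) = √(-√22530/3 - 26375) = √(-26375 - √22530/3)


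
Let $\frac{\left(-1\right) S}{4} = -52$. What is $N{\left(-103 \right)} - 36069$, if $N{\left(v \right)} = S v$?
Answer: $-57493$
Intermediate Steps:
$S = 208$ ($S = \left(-4\right) \left(-52\right) = 208$)
$N{\left(v \right)} = 208 v$
$N{\left(-103 \right)} - 36069 = 208 \left(-103\right) - 36069 = -21424 - 36069 = -57493$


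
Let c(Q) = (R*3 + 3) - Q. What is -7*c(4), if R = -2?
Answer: 49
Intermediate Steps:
c(Q) = -3 - Q (c(Q) = (-2*3 + 3) - Q = (-6 + 3) - Q = -3 - Q)
-7*c(4) = -7*(-3 - 1*4) = -7*(-3 - 4) = -7*(-7) = 49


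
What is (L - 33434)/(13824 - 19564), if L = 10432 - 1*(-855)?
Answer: 22147/5740 ≈ 3.8584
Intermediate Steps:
L = 11287 (L = 10432 + 855 = 11287)
(L - 33434)/(13824 - 19564) = (11287 - 33434)/(13824 - 19564) = -22147/(-5740) = -22147*(-1/5740) = 22147/5740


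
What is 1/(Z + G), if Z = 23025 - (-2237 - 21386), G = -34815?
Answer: 1/11833 ≈ 8.4509e-5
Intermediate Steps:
Z = 46648 (Z = 23025 - 1*(-23623) = 23025 + 23623 = 46648)
1/(Z + G) = 1/(46648 - 34815) = 1/11833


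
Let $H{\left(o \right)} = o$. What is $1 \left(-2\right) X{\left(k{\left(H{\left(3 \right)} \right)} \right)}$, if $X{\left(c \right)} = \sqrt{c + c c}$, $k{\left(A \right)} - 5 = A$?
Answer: $- 12 \sqrt{2} \approx -16.971$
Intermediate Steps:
$k{\left(A \right)} = 5 + A$
$X{\left(c \right)} = \sqrt{c + c^{2}}$
$1 \left(-2\right) X{\left(k{\left(H{\left(3 \right)} \right)} \right)} = 1 \left(-2\right) \sqrt{\left(5 + 3\right) \left(1 + \left(5 + 3\right)\right)} = - 2 \sqrt{8 \left(1 + 8\right)} = - 2 \sqrt{8 \cdot 9} = - 2 \sqrt{72} = - 2 \cdot 6 \sqrt{2} = - 12 \sqrt{2}$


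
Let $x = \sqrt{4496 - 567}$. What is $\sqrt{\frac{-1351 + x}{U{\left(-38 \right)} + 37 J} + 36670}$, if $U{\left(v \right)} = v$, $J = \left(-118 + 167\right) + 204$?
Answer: $\frac{\sqrt{3187282529057 + 9323 \sqrt{3929}}}{9323} \approx 191.49$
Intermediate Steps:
$J = 253$ ($J = 49 + 204 = 253$)
$x = \sqrt{3929} \approx 62.682$
$\sqrt{\frac{-1351 + x}{U{\left(-38 \right)} + 37 J} + 36670} = \sqrt{\frac{-1351 + \sqrt{3929}}{-38 + 37 \cdot 253} + 36670} = \sqrt{\frac{-1351 + \sqrt{3929}}{-38 + 9361} + 36670} = \sqrt{\frac{-1351 + \sqrt{3929}}{9323} + 36670} = \sqrt{\left(-1351 + \sqrt{3929}\right) \frac{1}{9323} + 36670} = \sqrt{\left(- \frac{1351}{9323} + \frac{\sqrt{3929}}{9323}\right) + 36670} = \sqrt{\frac{341873059}{9323} + \frac{\sqrt{3929}}{9323}}$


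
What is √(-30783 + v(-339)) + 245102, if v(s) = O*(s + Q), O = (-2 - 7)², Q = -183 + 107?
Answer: 245102 + I*√64398 ≈ 2.451e+5 + 253.77*I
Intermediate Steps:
Q = -76
O = 81 (O = (-9)² = 81)
v(s) = -6156 + 81*s (v(s) = 81*(s - 76) = 81*(-76 + s) = -6156 + 81*s)
√(-30783 + v(-339)) + 245102 = √(-30783 + (-6156 + 81*(-339))) + 245102 = √(-30783 + (-6156 - 27459)) + 245102 = √(-30783 - 33615) + 245102 = √(-64398) + 245102 = I*√64398 + 245102 = 245102 + I*√64398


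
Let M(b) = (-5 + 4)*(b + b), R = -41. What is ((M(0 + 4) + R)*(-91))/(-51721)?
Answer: -4459/51721 ≈ -0.086213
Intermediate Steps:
M(b) = -2*b
((M(0 + 4) + R)*(-91))/(-51721) = ((-2*(0 + 4) - 41)*(-91))/(-51721) = ((-2*4 - 41)*(-91))*(-1/51721) = ((-8 - 41)*(-91))*(-1/51721) = -49*(-91)*(-1/51721) = 4459*(-1/51721) = -4459/51721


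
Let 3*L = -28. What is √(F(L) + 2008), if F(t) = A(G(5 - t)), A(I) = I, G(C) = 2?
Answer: √2010 ≈ 44.833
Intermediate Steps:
L = -28/3 (L = (⅓)*(-28) = -28/3 ≈ -9.3333)
F(t) = 2
√(F(L) + 2008) = √(2 + 2008) = √2010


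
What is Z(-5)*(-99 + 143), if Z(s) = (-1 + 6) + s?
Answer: 0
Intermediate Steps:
Z(s) = 5 + s
Z(-5)*(-99 + 143) = (5 - 5)*(-99 + 143) = 0*44 = 0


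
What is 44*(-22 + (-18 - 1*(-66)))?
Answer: 1144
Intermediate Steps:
44*(-22 + (-18 - 1*(-66))) = 44*(-22 + (-18 + 66)) = 44*(-22 + 48) = 44*26 = 1144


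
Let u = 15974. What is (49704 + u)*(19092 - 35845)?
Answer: -1100303534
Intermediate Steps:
(49704 + u)*(19092 - 35845) = (49704 + 15974)*(19092 - 35845) = 65678*(-16753) = -1100303534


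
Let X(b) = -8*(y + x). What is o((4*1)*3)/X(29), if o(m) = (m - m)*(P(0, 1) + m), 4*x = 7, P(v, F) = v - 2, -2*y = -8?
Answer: 0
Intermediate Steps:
y = 4 (y = -½*(-8) = 4)
P(v, F) = -2 + v
x = 7/4 (x = (¼)*7 = 7/4 ≈ 1.7500)
X(b) = -46 (X(b) = -8*(4 + 7/4) = -8*23/4 = -46)
o(m) = 0 (o(m) = (m - m)*((-2 + 0) + m) = 0*(-2 + m) = 0)
o((4*1)*3)/X(29) = 0/(-46) = 0*(-1/46) = 0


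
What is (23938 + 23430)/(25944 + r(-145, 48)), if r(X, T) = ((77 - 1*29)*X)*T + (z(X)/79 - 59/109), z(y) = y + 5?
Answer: -407885848/2653379017 ≈ -0.15372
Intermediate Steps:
z(y) = 5 + y
r(X, T) = -4116/8611 + X/79 + 48*T*X (r(X, T) = ((77 - 1*29)*X)*T + ((5 + X)/79 - 59/109) = ((77 - 29)*X)*T + ((5 + X)*(1/79) - 59*1/109) = (48*X)*T + ((5/79 + X/79) - 59/109) = 48*T*X + (-4116/8611 + X/79) = -4116/8611 + X/79 + 48*T*X)
(23938 + 23430)/(25944 + r(-145, 48)) = (23938 + 23430)/(25944 + (-4116/8611 + (1/79)*(-145) + 48*48*(-145))) = 47368/(25944 + (-4116/8611 - 145/79 - 334080)) = 47368/(25944 - 2876782801/8611) = 47368/(-2653379017/8611) = 47368*(-8611/2653379017) = -407885848/2653379017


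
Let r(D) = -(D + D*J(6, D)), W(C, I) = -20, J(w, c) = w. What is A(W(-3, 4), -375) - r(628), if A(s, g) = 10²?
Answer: 4496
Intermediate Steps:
A(s, g) = 100
r(D) = -7*D (r(D) = -(D + D*6) = -(D + 6*D) = -7*D)
A(W(-3, 4), -375) - r(628) = 100 - (-7)*628 = 100 - 1*(-4396) = 100 + 4396 = 4496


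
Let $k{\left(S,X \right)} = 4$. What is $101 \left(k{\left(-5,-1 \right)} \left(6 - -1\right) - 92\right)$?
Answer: $-6464$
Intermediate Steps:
$101 \left(k{\left(-5,-1 \right)} \left(6 - -1\right) - 92\right) = 101 \left(4 \left(6 - -1\right) - 92\right) = 101 \left(4 \left(6 + 1\right) - 92\right) = 101 \left(4 \cdot 7 - 92\right) = 101 \left(28 - 92\right) = 101 \left(-64\right) = -6464$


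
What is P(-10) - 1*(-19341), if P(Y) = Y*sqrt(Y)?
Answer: 19341 - 10*I*sqrt(10) ≈ 19341.0 - 31.623*I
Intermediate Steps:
P(Y) = Y**(3/2)
P(-10) - 1*(-19341) = (-10)**(3/2) - 1*(-19341) = -10*I*sqrt(10) + 19341 = 19341 - 10*I*sqrt(10)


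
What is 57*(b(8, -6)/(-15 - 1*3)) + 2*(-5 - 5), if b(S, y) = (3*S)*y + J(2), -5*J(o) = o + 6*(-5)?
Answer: 6274/15 ≈ 418.27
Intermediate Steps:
J(o) = 6 - o/5 (J(o) = -(o + 6*(-5))/5 = -(o - 30)/5 = -(-30 + o)/5 = 6 - o/5)
b(S, y) = 28/5 + 3*S*y (b(S, y) = (3*S)*y + (6 - ⅕*2) = 3*S*y + (6 - ⅖) = 3*S*y + 28/5 = 28/5 + 3*S*y)
57*(b(8, -6)/(-15 - 1*3)) + 2*(-5 - 5) = 57*((28/5 + 3*8*(-6))/(-15 - 1*3)) + 2*(-5 - 5) = 57*((28/5 - 144)/(-15 - 3)) + 2*(-10) = 57*(-692/5/(-18)) - 20 = 57*(-692/5*(-1/18)) - 20 = 57*(346/45) - 20 = 6574/15 - 20 = 6274/15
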